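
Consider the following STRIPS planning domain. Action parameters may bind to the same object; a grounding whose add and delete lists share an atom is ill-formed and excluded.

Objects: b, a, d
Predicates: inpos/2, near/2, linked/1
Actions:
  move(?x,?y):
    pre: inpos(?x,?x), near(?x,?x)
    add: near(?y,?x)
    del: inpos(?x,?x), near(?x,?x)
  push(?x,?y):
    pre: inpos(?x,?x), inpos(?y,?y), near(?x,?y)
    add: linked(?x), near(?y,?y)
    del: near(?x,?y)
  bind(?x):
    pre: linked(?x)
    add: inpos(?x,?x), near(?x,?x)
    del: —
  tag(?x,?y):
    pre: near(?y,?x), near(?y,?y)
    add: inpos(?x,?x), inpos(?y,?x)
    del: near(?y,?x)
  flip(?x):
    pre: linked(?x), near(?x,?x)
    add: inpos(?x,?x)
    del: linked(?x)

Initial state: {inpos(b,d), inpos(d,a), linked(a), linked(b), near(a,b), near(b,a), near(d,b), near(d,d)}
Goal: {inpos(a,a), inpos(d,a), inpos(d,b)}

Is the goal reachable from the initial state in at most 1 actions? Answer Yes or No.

No

1. bind(a)  →  {inpos(a,a), inpos(b,d), inpos(d,a), linked(a), linked(b), near(a,a), near(a,b), near(b,a), near(d,b), near(d,d)}
2. tag(b,d)  →  {inpos(a,a), inpos(b,b), inpos(b,d), inpos(d,a), inpos(d,b), linked(a), linked(b), near(a,a), near(a,b), near(b,a), near(d,d)}
optimal plan length = 2; 2 > 1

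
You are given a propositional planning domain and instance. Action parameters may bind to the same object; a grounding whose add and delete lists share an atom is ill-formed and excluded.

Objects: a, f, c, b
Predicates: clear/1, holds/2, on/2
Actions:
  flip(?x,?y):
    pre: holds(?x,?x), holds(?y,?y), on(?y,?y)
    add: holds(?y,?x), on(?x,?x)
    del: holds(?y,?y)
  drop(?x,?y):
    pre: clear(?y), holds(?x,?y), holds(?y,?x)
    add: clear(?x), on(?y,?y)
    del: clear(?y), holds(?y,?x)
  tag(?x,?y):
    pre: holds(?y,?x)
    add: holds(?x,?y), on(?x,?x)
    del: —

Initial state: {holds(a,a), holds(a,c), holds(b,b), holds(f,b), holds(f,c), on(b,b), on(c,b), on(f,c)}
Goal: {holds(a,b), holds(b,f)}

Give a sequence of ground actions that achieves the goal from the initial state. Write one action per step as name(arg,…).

1. flip(a,b)  →  {holds(a,a), holds(a,c), holds(b,a), holds(f,b), holds(f,c), on(a,a), on(b,b), on(c,b), on(f,c)}
2. tag(a,b)  →  {holds(a,a), holds(a,b), holds(a,c), holds(b,a), holds(f,b), holds(f,c), on(a,a), on(b,b), on(c,b), on(f,c)}
3. tag(b,f)  →  {holds(a,a), holds(a,b), holds(a,c), holds(b,a), holds(b,f), holds(f,b), holds(f,c), on(a,a), on(b,b), on(c,b), on(f,c)}

flip(a,b); tag(a,b); tag(b,f)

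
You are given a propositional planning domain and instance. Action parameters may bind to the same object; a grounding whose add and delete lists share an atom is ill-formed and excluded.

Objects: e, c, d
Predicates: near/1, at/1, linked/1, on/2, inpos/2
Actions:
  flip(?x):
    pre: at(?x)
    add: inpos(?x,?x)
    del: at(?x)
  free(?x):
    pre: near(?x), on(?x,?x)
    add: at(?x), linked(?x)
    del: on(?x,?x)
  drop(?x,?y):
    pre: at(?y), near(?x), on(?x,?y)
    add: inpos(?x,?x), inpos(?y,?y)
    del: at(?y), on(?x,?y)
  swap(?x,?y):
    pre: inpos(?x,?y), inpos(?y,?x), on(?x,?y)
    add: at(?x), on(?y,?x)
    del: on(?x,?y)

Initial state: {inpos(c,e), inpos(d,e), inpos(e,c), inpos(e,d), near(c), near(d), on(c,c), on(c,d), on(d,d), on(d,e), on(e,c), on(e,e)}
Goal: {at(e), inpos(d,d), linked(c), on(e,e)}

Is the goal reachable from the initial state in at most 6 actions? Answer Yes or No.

1. free(c)  →  {at(c), inpos(c,e), inpos(d,e), inpos(e,c), inpos(e,d), linked(c), near(c), near(d), on(c,d), on(d,d), on(d,e), on(e,c), on(e,e)}
2. free(d)  →  {at(c), at(d), inpos(c,e), inpos(d,e), inpos(e,c), inpos(e,d), linked(c), linked(d), near(c), near(d), on(c,d), on(d,e), on(e,c), on(e,e)}
3. flip(d)  →  {at(c), inpos(c,e), inpos(d,d), inpos(d,e), inpos(e,c), inpos(e,d), linked(c), linked(d), near(c), near(d), on(c,d), on(d,e), on(e,c), on(e,e)}
4. swap(e,c)  →  {at(c), at(e), inpos(c,e), inpos(d,d), inpos(d,e), inpos(e,c), inpos(e,d), linked(c), linked(d), near(c), near(d), on(c,d), on(c,e), on(d,e), on(e,e)}
optimal plan length = 4; 4 ≤ 6

Yes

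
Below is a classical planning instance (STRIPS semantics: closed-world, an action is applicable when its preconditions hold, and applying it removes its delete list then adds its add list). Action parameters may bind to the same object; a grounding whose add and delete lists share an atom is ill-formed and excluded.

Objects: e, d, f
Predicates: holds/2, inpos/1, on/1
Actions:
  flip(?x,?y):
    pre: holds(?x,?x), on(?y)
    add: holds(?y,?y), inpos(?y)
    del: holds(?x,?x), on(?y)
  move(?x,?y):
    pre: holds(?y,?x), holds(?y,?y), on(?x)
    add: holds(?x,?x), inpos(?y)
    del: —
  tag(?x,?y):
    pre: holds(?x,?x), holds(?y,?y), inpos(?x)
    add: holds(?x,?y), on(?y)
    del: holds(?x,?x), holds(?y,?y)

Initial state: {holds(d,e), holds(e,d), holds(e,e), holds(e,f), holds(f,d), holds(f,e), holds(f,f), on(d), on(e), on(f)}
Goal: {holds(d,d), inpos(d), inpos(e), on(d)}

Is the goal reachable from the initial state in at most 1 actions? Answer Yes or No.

No

1. move(d,e)  →  {holds(d,d), holds(d,e), holds(e,d), holds(e,e), holds(e,f), holds(f,d), holds(f,e), holds(f,f), inpos(e), on(d), on(e), on(f)}
2. move(e,d)  →  {holds(d,d), holds(d,e), holds(e,d), holds(e,e), holds(e,f), holds(f,d), holds(f,e), holds(f,f), inpos(d), inpos(e), on(d), on(e), on(f)}
optimal plan length = 2; 2 > 1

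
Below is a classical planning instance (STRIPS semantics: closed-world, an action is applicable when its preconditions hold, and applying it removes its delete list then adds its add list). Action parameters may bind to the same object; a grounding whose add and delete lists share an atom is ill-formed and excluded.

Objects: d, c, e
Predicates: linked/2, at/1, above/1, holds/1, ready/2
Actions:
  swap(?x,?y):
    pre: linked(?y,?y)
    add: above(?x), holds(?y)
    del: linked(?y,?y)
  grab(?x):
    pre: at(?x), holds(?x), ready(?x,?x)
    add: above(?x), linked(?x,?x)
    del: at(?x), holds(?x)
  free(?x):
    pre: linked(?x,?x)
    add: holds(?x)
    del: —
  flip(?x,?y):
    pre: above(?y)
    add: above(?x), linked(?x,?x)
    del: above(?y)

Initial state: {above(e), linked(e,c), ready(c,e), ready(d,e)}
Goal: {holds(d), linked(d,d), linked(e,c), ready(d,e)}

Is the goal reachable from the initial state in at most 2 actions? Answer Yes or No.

Yes

1. flip(d,e)  →  {above(d), linked(d,d), linked(e,c), ready(c,e), ready(d,e)}
2. free(d)  →  {above(d), holds(d), linked(d,d), linked(e,c), ready(c,e), ready(d,e)}
optimal plan length = 2; 2 ≤ 2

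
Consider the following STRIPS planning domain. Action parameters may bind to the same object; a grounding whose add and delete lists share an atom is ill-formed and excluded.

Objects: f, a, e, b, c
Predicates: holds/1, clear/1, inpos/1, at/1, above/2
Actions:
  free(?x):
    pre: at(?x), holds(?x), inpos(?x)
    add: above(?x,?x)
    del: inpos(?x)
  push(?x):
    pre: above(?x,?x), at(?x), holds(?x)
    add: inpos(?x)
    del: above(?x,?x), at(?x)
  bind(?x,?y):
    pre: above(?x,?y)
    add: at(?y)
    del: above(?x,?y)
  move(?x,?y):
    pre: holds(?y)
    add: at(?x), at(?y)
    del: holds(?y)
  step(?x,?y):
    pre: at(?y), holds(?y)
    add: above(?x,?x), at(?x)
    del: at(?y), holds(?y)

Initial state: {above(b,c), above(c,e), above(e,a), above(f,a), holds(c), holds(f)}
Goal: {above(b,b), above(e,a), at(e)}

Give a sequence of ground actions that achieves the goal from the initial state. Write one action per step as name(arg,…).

1. bind(b,c)  →  {above(c,e), above(e,a), above(f,a), at(c), holds(c), holds(f)}
2. bind(c,e)  →  {above(e,a), above(f,a), at(c), at(e), holds(c), holds(f)}
3. step(b,c)  →  {above(b,b), above(e,a), above(f,a), at(b), at(e), holds(f)}

bind(b,c); bind(c,e); step(b,c)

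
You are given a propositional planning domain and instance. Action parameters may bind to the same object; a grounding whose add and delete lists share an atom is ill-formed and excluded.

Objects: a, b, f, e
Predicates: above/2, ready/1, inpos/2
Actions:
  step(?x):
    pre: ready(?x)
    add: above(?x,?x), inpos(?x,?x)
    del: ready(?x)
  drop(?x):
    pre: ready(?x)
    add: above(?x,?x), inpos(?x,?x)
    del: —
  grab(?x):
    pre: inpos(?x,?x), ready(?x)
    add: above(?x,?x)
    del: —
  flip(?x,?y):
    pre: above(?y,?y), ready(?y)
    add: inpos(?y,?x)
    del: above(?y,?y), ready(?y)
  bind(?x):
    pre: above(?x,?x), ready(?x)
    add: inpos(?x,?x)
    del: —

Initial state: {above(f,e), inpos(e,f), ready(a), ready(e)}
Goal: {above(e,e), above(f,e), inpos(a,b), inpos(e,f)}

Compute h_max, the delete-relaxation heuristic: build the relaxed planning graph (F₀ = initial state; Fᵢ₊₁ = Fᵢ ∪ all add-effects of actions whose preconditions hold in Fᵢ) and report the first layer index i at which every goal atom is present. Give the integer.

2

F0 = init (4 atoms)
F1 = F0 ∪ {above(a,a), above(e,e), inpos(a,a), inpos(e,e)}  (8 atoms)
F2 = F1 ∪ {inpos(a,b), inpos(a,e), inpos(a,f), inpos(e,a), inpos(e,b)}  (13 atoms)
goal ⊆ F2  ⇒  h_max = 2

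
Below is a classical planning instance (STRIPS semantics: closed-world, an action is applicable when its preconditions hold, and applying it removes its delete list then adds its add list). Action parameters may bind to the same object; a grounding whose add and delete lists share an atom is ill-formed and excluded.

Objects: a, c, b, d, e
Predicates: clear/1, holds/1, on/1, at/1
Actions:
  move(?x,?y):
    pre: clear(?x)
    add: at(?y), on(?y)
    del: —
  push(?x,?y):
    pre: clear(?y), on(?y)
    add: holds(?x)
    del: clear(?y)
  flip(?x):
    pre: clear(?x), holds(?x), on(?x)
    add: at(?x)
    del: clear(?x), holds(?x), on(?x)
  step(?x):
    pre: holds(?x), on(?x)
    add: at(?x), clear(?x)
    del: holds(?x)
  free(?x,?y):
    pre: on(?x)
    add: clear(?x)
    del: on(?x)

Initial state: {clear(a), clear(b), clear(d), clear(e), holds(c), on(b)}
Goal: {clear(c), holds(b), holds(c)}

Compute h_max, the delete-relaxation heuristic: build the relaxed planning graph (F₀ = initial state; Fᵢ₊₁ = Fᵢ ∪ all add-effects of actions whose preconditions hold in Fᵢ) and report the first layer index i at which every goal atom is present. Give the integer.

F0 = init (6 atoms)
F1 = F0 ∪ {at(a), at(b), at(c), at(d), at(e), holds(a), holds(b), holds(d), holds(e), on(a), on(c), on(d), on(e)}  (19 atoms)
F2 = F1 ∪ {clear(c)}  (20 atoms)
goal ⊆ F2  ⇒  h_max = 2

2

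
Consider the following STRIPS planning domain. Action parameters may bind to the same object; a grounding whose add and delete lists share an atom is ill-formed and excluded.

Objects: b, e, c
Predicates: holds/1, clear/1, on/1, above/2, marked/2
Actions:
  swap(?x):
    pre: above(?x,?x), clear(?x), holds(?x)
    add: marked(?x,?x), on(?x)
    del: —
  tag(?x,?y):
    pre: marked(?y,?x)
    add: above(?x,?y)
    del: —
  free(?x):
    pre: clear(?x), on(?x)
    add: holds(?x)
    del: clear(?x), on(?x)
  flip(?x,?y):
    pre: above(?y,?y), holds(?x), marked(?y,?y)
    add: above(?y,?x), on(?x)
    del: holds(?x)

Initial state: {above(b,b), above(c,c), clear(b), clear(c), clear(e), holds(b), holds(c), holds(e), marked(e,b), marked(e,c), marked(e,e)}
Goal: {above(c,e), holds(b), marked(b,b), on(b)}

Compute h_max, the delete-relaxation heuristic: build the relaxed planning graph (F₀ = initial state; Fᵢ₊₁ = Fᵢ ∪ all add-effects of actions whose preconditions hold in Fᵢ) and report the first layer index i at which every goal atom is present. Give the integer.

1

F0 = init (11 atoms)
F1 = F0 ∪ {above(b,e), above(c,e), above(e,e), marked(b,b), marked(c,c), on(b), on(c)}  (18 atoms)
goal ⊆ F1  ⇒  h_max = 1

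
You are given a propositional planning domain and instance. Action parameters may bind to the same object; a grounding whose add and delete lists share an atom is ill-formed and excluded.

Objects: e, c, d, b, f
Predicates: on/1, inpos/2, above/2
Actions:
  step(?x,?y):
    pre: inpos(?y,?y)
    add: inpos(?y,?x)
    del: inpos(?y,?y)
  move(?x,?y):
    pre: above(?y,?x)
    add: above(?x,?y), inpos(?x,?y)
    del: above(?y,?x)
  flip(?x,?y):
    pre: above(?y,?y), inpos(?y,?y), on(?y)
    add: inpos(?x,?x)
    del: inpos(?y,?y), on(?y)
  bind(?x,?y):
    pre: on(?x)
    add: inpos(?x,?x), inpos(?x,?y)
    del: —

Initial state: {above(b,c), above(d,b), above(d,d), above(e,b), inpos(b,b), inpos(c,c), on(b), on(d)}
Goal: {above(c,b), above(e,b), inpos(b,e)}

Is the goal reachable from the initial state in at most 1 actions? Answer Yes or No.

1. step(e,b)  →  {above(b,c), above(d,b), above(d,d), above(e,b), inpos(b,e), inpos(c,c), on(b), on(d)}
2. move(c,b)  →  {above(c,b), above(d,b), above(d,d), above(e,b), inpos(b,e), inpos(c,b), inpos(c,c), on(b), on(d)}
optimal plan length = 2; 2 > 1

No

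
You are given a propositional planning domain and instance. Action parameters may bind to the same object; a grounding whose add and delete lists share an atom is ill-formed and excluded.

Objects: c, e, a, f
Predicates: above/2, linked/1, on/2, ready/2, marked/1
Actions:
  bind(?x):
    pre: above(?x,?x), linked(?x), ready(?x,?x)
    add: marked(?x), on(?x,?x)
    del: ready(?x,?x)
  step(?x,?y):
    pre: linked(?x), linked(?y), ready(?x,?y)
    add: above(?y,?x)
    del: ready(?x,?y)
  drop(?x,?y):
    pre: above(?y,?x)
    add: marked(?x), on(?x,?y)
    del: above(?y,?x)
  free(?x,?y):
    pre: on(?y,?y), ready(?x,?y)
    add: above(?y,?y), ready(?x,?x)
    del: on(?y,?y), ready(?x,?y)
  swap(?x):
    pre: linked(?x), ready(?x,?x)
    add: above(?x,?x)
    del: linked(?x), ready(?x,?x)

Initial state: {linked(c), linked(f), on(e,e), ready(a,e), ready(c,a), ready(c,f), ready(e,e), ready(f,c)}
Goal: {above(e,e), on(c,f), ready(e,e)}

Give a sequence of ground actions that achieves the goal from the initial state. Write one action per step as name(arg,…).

1. step(c,f)  →  {above(f,c), linked(c), linked(f), on(e,e), ready(a,e), ready(c,a), ready(e,e), ready(f,c)}
2. drop(c,f)  →  {linked(c), linked(f), marked(c), on(c,f), on(e,e), ready(a,e), ready(c,a), ready(e,e), ready(f,c)}
3. free(a,e)  →  {above(e,e), linked(c), linked(f), marked(c), on(c,f), ready(a,a), ready(c,a), ready(e,e), ready(f,c)}

step(c,f); drop(c,f); free(a,e)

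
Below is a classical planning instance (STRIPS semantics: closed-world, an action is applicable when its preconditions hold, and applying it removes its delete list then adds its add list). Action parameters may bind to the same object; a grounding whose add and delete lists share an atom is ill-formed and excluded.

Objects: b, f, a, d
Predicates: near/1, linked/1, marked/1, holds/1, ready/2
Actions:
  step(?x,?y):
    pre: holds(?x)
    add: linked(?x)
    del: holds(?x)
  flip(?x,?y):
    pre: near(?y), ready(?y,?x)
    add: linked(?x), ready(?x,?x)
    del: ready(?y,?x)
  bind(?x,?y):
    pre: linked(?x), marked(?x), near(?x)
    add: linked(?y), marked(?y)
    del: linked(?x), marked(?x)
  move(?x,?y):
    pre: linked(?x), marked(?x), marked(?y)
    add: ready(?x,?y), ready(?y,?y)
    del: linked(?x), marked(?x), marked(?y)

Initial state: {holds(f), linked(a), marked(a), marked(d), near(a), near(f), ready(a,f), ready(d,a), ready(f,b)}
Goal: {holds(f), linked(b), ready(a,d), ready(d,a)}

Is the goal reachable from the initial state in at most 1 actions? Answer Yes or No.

No

1. flip(b,f)  →  {holds(f), linked(a), linked(b), marked(a), marked(d), near(a), near(f), ready(a,f), ready(b,b), ready(d,a)}
2. move(a,d)  →  {holds(f), linked(b), near(a), near(f), ready(a,d), ready(a,f), ready(b,b), ready(d,a), ready(d,d)}
optimal plan length = 2; 2 > 1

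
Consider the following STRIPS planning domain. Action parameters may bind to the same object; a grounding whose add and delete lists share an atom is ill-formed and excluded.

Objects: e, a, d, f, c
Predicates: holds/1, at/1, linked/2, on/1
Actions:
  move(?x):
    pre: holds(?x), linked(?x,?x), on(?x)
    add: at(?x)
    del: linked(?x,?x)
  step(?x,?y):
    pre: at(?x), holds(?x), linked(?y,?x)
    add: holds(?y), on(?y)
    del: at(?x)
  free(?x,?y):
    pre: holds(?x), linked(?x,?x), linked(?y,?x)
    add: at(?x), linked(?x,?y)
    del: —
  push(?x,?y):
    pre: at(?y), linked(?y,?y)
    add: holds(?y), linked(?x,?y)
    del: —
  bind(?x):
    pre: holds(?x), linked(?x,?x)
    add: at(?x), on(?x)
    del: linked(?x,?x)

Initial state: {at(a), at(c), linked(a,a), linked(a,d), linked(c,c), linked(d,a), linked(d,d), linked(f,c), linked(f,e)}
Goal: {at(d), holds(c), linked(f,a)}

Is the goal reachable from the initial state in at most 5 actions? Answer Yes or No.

Yes

1. push(e,c)  →  {at(a), at(c), holds(c), linked(a,a), linked(a,d), linked(c,c), linked(d,a), linked(d,d), linked(e,c), linked(f,c), linked(f,e)}
2. push(f,a)  →  {at(a), at(c), holds(a), holds(c), linked(a,a), linked(a,d), linked(c,c), linked(d,a), linked(d,d), linked(e,c), linked(f,a), linked(f,c), linked(f,e)}
3. step(a,d)  →  {at(c), holds(a), holds(c), holds(d), linked(a,a), linked(a,d), linked(c,c), linked(d,a), linked(d,d), linked(e,c), linked(f,a), linked(f,c), linked(f,e), on(d)}
4. move(d)  →  {at(c), at(d), holds(a), holds(c), holds(d), linked(a,a), linked(a,d), linked(c,c), linked(d,a), linked(e,c), linked(f,a), linked(f,c), linked(f,e), on(d)}
optimal plan length = 4; 4 ≤ 5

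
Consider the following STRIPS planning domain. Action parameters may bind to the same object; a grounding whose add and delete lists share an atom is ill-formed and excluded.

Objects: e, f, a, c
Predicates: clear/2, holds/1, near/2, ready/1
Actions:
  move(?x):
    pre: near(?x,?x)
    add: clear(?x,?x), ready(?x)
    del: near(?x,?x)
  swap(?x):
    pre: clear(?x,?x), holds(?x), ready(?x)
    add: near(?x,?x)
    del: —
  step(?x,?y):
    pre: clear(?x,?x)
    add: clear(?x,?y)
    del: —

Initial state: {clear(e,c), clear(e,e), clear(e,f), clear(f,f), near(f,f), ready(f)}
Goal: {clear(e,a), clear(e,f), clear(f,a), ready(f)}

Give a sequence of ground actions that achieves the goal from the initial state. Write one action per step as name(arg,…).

step(e,a); step(f,a)

1. step(e,a)  →  {clear(e,a), clear(e,c), clear(e,e), clear(e,f), clear(f,f), near(f,f), ready(f)}
2. step(f,a)  →  {clear(e,a), clear(e,c), clear(e,e), clear(e,f), clear(f,a), clear(f,f), near(f,f), ready(f)}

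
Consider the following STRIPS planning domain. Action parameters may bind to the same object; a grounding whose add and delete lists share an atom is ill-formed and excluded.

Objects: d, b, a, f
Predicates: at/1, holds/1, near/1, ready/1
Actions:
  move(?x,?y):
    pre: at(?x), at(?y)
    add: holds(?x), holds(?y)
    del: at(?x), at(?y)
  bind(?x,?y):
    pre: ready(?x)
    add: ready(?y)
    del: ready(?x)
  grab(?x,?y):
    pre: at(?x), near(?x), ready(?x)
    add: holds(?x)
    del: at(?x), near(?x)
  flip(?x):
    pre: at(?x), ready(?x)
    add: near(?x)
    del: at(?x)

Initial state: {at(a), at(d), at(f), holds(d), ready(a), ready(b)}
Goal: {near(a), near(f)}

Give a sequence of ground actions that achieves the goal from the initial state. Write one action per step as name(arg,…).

bind(b,f); flip(a); flip(f)

1. bind(b,f)  →  {at(a), at(d), at(f), holds(d), ready(a), ready(f)}
2. flip(a)  →  {at(d), at(f), holds(d), near(a), ready(a), ready(f)}
3. flip(f)  →  {at(d), holds(d), near(a), near(f), ready(a), ready(f)}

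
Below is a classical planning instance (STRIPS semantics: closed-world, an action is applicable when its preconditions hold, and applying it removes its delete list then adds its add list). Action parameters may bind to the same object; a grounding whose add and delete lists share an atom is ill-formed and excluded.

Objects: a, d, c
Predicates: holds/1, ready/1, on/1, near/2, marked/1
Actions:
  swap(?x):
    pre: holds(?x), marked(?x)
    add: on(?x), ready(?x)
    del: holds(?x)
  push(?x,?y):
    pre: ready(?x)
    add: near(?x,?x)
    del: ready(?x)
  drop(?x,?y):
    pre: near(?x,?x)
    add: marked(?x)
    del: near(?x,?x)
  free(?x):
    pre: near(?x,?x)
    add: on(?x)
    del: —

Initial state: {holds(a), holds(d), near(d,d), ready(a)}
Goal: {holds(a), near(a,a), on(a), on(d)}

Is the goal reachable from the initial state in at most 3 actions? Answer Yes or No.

1. push(a,a)  →  {holds(a), holds(d), near(a,a), near(d,d)}
2. free(a)  →  {holds(a), holds(d), near(a,a), near(d,d), on(a)}
3. free(d)  →  {holds(a), holds(d), near(a,a), near(d,d), on(a), on(d)}
optimal plan length = 3; 3 ≤ 3

Yes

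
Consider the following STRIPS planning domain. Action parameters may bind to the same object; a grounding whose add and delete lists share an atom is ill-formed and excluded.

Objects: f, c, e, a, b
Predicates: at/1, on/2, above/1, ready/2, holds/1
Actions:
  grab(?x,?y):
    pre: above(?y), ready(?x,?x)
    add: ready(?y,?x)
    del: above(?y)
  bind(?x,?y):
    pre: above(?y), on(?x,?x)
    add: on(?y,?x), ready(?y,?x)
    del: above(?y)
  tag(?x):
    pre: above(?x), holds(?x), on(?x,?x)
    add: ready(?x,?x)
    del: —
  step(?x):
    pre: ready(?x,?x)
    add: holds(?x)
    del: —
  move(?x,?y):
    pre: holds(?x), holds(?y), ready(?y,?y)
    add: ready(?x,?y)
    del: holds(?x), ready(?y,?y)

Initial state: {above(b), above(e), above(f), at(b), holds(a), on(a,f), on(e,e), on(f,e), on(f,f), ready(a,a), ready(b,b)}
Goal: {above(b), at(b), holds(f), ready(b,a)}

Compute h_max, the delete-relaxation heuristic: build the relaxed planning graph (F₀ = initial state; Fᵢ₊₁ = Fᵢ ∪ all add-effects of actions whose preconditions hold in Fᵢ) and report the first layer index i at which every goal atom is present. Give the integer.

F0 = init (11 atoms)
F1 = F0 ∪ {holds(b), on(b,e), on(b,f), on(e,f), ready(b,a), ready(b,e), ready(b,f), ready(e,a), ready(e,b), ready(e,e), ready(e,f), ready(f,a), ready(f,b), ready(f,e), ready(f,f)}  (26 atoms)
F2 = F1 ∪ {holds(e), holds(f), ready(a,b)}  (29 atoms)
goal ⊆ F2  ⇒  h_max = 2

2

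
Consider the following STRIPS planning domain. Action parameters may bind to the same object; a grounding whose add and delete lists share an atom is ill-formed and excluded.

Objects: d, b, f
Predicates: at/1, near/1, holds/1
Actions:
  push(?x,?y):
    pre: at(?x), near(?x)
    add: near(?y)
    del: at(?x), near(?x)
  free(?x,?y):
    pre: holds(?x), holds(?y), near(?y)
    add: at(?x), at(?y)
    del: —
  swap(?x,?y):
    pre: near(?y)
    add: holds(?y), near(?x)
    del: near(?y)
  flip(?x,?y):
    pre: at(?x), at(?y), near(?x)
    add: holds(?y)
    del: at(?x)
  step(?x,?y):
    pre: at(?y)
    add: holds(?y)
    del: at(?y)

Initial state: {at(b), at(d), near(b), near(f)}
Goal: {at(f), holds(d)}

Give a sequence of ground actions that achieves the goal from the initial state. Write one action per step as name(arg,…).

1. swap(d,f)  →  {at(b), at(d), holds(f), near(b), near(d)}
2. swap(f,d)  →  {at(b), at(d), holds(d), holds(f), near(b), near(f)}
3. free(d,f)  →  {at(b), at(d), at(f), holds(d), holds(f), near(b), near(f)}

swap(d,f); swap(f,d); free(d,f)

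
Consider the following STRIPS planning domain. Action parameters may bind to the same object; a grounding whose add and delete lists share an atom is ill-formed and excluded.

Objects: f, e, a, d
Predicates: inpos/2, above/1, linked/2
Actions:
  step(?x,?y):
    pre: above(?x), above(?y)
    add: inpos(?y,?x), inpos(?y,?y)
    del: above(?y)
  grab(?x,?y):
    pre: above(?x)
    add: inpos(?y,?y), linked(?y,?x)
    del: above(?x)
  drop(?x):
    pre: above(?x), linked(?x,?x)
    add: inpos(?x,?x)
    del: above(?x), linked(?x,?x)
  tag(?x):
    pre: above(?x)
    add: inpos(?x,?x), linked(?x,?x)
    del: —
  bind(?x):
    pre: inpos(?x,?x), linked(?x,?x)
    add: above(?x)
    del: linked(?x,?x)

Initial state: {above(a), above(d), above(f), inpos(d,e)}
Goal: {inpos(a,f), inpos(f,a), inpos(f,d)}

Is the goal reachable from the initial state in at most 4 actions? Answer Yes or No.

1. tag(f)  →  {above(a), above(d), above(f), inpos(d,e), inpos(f,f), linked(f,f)}
2. step(a,f)  →  {above(a), above(d), inpos(d,e), inpos(f,a), inpos(f,f), linked(f,f)}
3. bind(f)  →  {above(a), above(d), above(f), inpos(d,e), inpos(f,a), inpos(f,f)}
4. step(f,a)  →  {above(d), above(f), inpos(a,a), inpos(a,f), inpos(d,e), inpos(f,a), inpos(f,f)}
5. step(d,f)  →  {above(d), inpos(a,a), inpos(a,f), inpos(d,e), inpos(f,a), inpos(f,d), inpos(f,f)}
optimal plan length = 5; 5 > 4

No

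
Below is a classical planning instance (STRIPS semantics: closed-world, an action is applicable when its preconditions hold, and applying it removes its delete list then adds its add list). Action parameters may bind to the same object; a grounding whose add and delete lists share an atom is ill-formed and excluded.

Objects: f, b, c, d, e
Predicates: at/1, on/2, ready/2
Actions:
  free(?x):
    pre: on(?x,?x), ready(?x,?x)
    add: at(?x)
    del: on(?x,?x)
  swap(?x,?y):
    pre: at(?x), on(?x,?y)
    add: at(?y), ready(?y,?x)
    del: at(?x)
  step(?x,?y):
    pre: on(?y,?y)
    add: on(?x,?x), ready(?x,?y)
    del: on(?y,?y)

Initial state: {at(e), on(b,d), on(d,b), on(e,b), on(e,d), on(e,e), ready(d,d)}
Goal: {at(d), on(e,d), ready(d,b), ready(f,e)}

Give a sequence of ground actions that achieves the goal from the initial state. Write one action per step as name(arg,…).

swap(e,b); swap(b,d); step(f,e)

1. swap(e,b)  →  {at(b), on(b,d), on(d,b), on(e,b), on(e,d), on(e,e), ready(b,e), ready(d,d)}
2. swap(b,d)  →  {at(d), on(b,d), on(d,b), on(e,b), on(e,d), on(e,e), ready(b,e), ready(d,b), ready(d,d)}
3. step(f,e)  →  {at(d), on(b,d), on(d,b), on(e,b), on(e,d), on(f,f), ready(b,e), ready(d,b), ready(d,d), ready(f,e)}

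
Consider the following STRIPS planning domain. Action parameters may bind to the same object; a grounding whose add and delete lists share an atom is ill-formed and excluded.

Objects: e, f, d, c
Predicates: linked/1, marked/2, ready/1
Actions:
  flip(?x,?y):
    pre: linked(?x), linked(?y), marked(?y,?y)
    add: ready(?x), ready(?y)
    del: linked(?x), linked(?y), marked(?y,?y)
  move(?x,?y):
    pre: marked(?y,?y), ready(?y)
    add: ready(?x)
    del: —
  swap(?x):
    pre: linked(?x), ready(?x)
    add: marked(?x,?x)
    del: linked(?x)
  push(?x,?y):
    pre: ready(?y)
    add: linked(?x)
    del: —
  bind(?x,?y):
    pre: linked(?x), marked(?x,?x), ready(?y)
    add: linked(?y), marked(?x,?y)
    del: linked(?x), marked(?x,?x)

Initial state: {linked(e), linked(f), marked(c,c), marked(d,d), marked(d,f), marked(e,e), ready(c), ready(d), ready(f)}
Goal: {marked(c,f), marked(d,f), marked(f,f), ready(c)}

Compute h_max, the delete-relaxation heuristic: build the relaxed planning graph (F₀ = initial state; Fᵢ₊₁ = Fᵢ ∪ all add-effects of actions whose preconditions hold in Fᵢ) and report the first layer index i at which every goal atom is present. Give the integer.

F0 = init (9 atoms)
F1 = F0 ∪ {linked(c), linked(d), marked(e,c), marked(e,d), marked(e,f), marked(f,f), ready(e)}  (16 atoms)
F2 = F1 ∪ {marked(c,d), marked(c,e), marked(c,f), marked(d,c), marked(d,e), marked(f,c), marked(f,d), marked(f,e)}  (24 atoms)
goal ⊆ F2  ⇒  h_max = 2

2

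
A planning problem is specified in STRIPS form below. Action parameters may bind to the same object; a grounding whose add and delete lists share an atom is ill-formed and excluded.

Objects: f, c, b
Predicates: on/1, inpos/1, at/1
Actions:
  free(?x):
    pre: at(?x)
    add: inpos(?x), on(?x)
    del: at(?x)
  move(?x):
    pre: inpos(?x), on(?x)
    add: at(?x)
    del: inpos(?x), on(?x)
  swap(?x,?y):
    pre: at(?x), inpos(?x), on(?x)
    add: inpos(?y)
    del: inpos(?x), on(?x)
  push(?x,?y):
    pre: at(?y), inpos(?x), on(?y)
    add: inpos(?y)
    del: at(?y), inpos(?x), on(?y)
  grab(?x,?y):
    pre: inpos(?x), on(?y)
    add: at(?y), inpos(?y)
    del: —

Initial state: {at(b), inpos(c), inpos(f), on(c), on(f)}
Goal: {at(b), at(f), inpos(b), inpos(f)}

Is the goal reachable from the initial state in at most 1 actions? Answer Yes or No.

1. free(b)  →  {inpos(b), inpos(c), inpos(f), on(b), on(c), on(f)}
2. grab(f,f)  →  {at(f), inpos(b), inpos(c), inpos(f), on(b), on(c), on(f)}
3. grab(f,b)  →  {at(b), at(f), inpos(b), inpos(c), inpos(f), on(b), on(c), on(f)}
optimal plan length = 3; 3 > 1

No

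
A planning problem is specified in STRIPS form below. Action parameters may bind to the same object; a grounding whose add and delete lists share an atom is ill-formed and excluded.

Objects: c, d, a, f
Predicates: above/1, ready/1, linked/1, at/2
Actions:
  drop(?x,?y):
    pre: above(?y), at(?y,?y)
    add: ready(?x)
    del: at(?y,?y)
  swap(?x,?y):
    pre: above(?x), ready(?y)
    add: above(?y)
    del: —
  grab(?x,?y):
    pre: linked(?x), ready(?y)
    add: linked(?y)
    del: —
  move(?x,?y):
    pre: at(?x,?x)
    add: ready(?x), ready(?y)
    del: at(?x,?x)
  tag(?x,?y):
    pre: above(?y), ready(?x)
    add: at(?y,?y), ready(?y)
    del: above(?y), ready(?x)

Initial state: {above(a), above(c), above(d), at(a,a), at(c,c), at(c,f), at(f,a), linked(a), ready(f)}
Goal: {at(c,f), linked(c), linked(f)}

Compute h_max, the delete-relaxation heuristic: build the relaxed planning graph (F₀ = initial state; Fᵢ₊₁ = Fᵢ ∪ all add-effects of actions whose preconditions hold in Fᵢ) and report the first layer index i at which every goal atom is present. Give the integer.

2

F0 = init (9 atoms)
F1 = F0 ∪ {above(f), at(d,d), linked(f), ready(a), ready(c), ready(d)}  (15 atoms)
F2 = F1 ∪ {at(f,f), linked(c), linked(d)}  (18 atoms)
goal ⊆ F2  ⇒  h_max = 2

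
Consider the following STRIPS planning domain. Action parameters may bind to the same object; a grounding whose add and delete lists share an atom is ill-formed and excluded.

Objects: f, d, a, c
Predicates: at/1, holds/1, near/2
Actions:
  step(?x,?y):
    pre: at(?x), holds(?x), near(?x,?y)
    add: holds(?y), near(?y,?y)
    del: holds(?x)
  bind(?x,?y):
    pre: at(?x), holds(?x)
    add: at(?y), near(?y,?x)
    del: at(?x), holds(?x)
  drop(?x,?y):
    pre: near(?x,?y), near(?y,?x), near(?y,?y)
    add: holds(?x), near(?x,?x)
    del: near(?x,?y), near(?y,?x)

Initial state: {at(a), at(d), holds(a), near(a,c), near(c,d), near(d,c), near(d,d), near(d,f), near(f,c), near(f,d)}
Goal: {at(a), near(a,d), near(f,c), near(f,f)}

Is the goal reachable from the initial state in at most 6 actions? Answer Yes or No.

1. step(a,c)  →  {at(a), at(d), holds(c), near(a,c), near(c,c), near(c,d), near(d,c), near(d,d), near(d,f), near(f,c), near(f,d)}
2. drop(f,d)  →  {at(a), at(d), holds(c), holds(f), near(a,c), near(c,c), near(c,d), near(d,c), near(d,d), near(f,c), near(f,f)}
3. drop(d,c)  →  {at(a), at(d), holds(c), holds(d), holds(f), near(a,c), near(c,c), near(d,d), near(f,c), near(f,f)}
4. bind(d,a)  →  {at(a), holds(c), holds(f), near(a,c), near(a,d), near(c,c), near(d,d), near(f,c), near(f,f)}
optimal plan length = 4; 4 ≤ 6

Yes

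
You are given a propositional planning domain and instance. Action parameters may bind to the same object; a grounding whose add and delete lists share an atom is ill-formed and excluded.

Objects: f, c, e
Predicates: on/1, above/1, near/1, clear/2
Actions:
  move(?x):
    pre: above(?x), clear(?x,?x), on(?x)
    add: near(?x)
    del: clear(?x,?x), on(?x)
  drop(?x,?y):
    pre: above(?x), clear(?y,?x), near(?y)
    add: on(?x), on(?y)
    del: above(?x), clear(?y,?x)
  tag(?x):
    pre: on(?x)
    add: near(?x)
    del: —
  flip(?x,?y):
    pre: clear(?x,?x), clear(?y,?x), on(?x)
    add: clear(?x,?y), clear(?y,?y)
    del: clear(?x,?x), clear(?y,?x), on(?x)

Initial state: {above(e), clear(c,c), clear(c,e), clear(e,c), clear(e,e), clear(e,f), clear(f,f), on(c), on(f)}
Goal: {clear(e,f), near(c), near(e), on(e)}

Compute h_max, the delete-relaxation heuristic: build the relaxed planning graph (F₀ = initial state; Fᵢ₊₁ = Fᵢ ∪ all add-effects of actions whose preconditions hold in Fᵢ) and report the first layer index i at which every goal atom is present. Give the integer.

3

F0 = init (9 atoms)
F1 = F0 ∪ {clear(f,e), near(c), near(f)}  (12 atoms)
F2 = F1 ∪ {on(e)}  (13 atoms)
F3 = F2 ∪ {near(e)}  (14 atoms)
goal ⊆ F3  ⇒  h_max = 3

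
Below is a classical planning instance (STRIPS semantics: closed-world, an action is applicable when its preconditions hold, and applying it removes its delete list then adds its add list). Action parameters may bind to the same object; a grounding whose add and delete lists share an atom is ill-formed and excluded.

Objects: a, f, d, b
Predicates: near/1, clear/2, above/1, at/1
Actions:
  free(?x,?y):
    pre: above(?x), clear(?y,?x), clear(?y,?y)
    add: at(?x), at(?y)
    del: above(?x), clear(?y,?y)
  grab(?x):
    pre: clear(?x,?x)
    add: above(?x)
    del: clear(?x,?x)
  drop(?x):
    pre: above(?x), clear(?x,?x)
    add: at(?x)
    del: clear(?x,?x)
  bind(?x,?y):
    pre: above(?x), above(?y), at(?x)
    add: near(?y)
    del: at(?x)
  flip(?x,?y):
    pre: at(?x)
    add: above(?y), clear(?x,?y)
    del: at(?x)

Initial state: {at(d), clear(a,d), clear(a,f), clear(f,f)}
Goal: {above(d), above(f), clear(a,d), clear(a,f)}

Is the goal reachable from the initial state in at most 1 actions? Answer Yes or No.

1. grab(f)  →  {above(f), at(d), clear(a,d), clear(a,f)}
2. flip(d,d)  →  {above(d), above(f), clear(a,d), clear(a,f), clear(d,d)}
optimal plan length = 2; 2 > 1

No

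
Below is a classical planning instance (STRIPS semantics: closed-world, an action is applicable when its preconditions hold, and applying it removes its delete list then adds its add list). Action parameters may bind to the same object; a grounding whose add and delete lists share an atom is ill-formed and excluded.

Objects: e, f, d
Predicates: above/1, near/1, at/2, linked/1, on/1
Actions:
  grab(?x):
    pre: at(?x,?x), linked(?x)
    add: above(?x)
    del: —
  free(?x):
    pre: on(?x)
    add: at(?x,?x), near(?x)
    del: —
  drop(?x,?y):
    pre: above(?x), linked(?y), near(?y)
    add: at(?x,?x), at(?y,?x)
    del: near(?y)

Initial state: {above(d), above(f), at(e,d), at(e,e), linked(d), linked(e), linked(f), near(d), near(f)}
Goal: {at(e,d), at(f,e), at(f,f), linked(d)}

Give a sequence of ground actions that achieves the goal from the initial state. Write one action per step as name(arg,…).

1. grab(e)  →  {above(d), above(e), above(f), at(e,d), at(e,e), linked(d), linked(e), linked(f), near(d), near(f)}
2. drop(e,f)  →  {above(d), above(e), above(f), at(e,d), at(e,e), at(f,e), linked(d), linked(e), linked(f), near(d)}
3. drop(f,d)  →  {above(d), above(e), above(f), at(d,f), at(e,d), at(e,e), at(f,e), at(f,f), linked(d), linked(e), linked(f)}

grab(e); drop(e,f); drop(f,d)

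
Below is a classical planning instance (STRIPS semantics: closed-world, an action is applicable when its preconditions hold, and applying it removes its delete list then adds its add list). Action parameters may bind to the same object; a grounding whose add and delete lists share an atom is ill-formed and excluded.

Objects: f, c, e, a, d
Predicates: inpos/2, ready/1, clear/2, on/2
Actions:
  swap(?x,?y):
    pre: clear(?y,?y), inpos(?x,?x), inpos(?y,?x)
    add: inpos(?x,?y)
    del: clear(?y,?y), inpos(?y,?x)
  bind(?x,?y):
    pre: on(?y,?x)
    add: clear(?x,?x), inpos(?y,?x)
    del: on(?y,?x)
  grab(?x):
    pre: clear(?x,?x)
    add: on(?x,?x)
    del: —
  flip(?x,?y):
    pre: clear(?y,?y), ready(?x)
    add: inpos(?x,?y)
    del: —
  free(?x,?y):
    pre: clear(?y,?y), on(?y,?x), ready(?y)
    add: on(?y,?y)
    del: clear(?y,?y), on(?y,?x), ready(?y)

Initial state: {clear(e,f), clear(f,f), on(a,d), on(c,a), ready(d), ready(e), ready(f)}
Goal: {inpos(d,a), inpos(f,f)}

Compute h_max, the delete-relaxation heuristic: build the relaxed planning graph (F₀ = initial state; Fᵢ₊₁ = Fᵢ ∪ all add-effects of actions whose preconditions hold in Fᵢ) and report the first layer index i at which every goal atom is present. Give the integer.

F0 = init (7 atoms)
F1 = F0 ∪ {clear(a,a), clear(d,d), inpos(a,d), inpos(c,a), inpos(d,f), inpos(e,f), inpos(f,f), on(f,f)}  (15 atoms)
F2 = F1 ∪ {inpos(d,a), inpos(d,d), inpos(e,a), inpos(e,d), inpos(f,a), inpos(f,d), on(a,a), on(d,d)}  (23 atoms)
goal ⊆ F2  ⇒  h_max = 2

2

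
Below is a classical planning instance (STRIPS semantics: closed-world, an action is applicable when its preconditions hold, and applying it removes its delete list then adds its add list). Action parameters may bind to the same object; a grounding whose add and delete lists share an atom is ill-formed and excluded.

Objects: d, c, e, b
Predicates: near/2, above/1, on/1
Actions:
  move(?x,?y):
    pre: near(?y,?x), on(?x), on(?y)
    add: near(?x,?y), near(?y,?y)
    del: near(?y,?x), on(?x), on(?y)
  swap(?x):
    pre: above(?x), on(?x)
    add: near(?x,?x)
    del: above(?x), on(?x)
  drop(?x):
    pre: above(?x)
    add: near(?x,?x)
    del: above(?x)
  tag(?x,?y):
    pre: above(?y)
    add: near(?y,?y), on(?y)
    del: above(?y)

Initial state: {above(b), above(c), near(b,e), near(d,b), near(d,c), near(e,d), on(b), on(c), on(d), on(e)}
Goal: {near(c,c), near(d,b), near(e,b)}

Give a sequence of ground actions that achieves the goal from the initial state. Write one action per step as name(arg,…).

move(e,b); swap(c)

1. move(e,b)  →  {above(b), above(c), near(b,b), near(d,b), near(d,c), near(e,b), near(e,d), on(c), on(d)}
2. swap(c)  →  {above(b), near(b,b), near(c,c), near(d,b), near(d,c), near(e,b), near(e,d), on(d)}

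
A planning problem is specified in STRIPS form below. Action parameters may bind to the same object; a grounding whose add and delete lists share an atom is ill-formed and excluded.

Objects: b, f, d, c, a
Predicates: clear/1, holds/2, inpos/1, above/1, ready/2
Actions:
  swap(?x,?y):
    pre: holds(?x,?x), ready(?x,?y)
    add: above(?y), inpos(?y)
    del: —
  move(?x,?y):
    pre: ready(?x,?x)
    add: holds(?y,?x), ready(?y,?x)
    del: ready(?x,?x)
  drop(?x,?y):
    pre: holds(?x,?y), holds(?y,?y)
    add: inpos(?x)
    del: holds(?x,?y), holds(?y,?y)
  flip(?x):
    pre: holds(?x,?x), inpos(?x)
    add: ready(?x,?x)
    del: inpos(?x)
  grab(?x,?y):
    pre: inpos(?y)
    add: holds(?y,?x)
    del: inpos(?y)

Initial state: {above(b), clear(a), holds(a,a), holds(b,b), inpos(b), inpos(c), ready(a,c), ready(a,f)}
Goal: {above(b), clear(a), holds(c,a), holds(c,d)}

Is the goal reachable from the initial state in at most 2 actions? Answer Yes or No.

No

1. grab(d,c)  →  {above(b), clear(a), holds(a,a), holds(b,b), holds(c,d), inpos(b), ready(a,c), ready(a,f)}
2. swap(a,c)  →  {above(b), above(c), clear(a), holds(a,a), holds(b,b), holds(c,d), inpos(b), inpos(c), ready(a,c), ready(a,f)}
3. grab(a,c)  →  {above(b), above(c), clear(a), holds(a,a), holds(b,b), holds(c,a), holds(c,d), inpos(b), ready(a,c), ready(a,f)}
optimal plan length = 3; 3 > 2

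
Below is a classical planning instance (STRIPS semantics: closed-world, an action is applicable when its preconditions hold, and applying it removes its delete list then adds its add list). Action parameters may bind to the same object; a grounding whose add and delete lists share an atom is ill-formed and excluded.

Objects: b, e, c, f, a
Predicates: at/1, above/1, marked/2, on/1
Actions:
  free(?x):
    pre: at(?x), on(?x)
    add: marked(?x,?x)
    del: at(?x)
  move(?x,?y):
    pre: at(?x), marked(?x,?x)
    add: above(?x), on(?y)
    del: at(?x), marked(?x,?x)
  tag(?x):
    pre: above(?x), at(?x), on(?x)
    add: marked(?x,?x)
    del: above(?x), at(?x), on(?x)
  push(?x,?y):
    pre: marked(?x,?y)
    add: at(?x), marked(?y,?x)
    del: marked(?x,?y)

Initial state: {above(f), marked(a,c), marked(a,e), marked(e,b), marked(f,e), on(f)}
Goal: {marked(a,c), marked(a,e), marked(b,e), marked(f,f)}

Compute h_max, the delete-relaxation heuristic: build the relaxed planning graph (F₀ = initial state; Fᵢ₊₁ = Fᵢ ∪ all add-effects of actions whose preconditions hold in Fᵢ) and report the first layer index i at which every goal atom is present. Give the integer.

2

F0 = init (6 atoms)
F1 = F0 ∪ {at(a), at(e), at(f), marked(b,e), marked(c,a), marked(e,a), marked(e,f)}  (13 atoms)
F2 = F1 ∪ {at(b), at(c), marked(f,f)}  (16 atoms)
goal ⊆ F2  ⇒  h_max = 2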